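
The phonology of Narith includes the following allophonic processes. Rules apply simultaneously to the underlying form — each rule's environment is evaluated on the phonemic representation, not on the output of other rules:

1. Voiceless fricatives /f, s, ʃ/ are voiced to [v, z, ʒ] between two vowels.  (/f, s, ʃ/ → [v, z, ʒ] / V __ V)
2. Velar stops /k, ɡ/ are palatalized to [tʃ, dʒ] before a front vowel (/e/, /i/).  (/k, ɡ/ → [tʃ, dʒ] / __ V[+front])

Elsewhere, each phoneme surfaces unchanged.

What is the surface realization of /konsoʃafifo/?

[konsoʒavivo]

/k/ (word-initial): rule 2 targets it, but not before a front vowel → unchanged [k].
/s/ (between /n/ and /o/) is in the target of rule 1 but the environment (between two vowels) is not met → [s].
Rule 1 applies to /ʃ/ (between /o/ and /a/: between two vowels) → [ʒ].
/f/ — between /a/ and /i/, between two vowels — surfaces as [v] (rule 1).
Rule 1 applies to /f/ (between /i/ and /o/: between two vowels) → [v].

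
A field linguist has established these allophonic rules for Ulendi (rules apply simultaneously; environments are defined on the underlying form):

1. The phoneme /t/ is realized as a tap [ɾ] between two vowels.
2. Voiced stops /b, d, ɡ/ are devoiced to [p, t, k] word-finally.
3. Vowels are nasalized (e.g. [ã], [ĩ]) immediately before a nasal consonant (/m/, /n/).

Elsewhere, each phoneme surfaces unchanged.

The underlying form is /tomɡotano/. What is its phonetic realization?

/t/ — word-initial; rule 1 does not apply here → [t].
/o/ (between /t/ and /m/): before a nasal consonant, so rule 3 applies → [õ].
/m/ stays [m].
/ɡ/ (between /m/ and /o/) is in the target of rule 2 but the environment (word-finally) is not met → [ɡ].
/o/ (between /ɡ/ and /t/) fails the environment for rule 3, so it stays [o].
/t/ (between /o/ and /a/): between two vowels, so rule 1 applies → [ɾ].
/a/ — between /t/ and /n/, before a nasal consonant — surfaces as [ã] (rule 3).
/n/ (between /a/ and /o/): no rule targets it → [n].
/o/ (word-final): rule 3 targets it, but not before a nasal consonant → unchanged [o].

[tõmɡoɾãno]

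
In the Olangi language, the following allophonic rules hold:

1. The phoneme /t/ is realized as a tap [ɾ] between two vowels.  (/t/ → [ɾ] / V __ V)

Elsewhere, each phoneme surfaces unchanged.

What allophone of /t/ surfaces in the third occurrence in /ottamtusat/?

/t/ — between /m/ and /u/; rule 1 does not apply here → [t].

[t]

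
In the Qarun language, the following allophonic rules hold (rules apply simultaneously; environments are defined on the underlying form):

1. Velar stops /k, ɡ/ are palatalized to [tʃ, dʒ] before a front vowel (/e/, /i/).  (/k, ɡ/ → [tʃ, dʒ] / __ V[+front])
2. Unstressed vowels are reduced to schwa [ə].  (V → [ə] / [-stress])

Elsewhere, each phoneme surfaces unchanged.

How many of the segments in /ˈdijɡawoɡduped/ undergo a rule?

Segments that undergo a rule: /a/ → [ə] (rule 2); /o/ → [ə] (rule 2); /u/ → [ə] (rule 2); /e/ → [ə] (rule 2).
All other segments surface unchanged.

4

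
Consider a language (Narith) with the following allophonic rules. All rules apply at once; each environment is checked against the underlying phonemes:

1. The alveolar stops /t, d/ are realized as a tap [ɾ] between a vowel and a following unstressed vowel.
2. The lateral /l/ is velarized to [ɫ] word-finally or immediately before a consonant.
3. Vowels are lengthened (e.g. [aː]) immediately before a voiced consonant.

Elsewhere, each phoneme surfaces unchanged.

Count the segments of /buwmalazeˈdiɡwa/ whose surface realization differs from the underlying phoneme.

5

Segments that undergo a rule: /u/ → [uː] (rule 3); /a/ → [aː] (rule 3); /a/ → [aː] (rule 3); /e/ → [eː] (rule 3); /i/ → [iː] (rule 3).
All other segments surface unchanged.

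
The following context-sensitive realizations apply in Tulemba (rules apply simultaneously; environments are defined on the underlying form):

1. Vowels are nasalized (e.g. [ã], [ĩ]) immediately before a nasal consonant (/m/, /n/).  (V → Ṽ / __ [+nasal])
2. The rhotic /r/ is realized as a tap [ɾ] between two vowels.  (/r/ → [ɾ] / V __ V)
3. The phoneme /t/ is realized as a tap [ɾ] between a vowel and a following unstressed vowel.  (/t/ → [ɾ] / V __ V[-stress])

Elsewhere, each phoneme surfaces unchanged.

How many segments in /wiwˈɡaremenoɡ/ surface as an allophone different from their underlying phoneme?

Segments that undergo a rule: /r/ → [ɾ] (rule 2); /e/ → [ẽ] (rule 1); /e/ → [ẽ] (rule 1).
All other segments surface unchanged.

3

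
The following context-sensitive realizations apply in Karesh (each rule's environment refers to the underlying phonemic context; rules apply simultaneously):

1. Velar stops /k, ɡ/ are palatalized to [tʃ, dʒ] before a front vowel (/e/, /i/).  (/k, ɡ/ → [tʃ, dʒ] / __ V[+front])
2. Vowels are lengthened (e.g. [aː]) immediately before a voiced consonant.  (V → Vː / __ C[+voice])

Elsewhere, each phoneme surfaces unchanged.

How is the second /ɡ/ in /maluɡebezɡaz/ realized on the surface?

[ɡ]

/ɡ/ (between /z/ and /a/) is in the target of rule 1 but the environment (before a front vowel) is not met → [ɡ].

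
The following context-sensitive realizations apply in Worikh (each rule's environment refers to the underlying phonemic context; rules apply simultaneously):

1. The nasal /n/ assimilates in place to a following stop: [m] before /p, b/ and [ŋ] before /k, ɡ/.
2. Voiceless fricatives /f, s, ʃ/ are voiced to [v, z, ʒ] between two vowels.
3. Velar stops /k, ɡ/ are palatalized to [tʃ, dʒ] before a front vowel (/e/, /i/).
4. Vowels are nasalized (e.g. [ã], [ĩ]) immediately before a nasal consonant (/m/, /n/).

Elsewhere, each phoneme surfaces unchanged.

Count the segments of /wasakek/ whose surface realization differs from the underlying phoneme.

2

Segments that undergo a rule: /s/ → [z] (rule 2); /k/ → [tʃ] (rule 3).
All other segments surface unchanged.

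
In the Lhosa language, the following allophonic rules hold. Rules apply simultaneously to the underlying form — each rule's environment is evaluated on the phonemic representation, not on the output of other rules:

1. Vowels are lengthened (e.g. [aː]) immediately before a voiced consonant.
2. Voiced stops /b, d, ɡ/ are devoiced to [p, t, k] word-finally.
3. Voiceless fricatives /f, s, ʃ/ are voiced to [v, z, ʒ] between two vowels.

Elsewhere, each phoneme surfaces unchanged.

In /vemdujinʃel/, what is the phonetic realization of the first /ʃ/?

[ʃ]

/ʃ/ (between /n/ and /e/) is in the target of rule 3 but the environment (between two vowels) is not met → [ʃ].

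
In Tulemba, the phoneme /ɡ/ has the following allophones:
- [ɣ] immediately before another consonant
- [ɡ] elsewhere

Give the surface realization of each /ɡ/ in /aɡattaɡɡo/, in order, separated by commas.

[ɡ], [ɣ], [ɡ]

Occurrence 1 (position 2): no conditioning environment matches → elsewhere allophone [ɡ].
Occurrence 2 (position 7): immediately before another consonant → [ɣ].
Occurrence 3 (position 8): no conditioning environment matches → elsewhere allophone [ɡ].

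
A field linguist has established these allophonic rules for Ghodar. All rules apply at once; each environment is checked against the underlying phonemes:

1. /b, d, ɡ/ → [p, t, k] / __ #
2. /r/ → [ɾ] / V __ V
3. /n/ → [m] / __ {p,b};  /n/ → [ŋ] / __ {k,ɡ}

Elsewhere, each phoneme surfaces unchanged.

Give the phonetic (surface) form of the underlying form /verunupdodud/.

/v/ (word-initial) is unaffected → [v].
/e/ (between /v/ and /r/): no rule targets it → [e].
/r/ — between /e/ and /u/, between two vowels — surfaces as [ɾ] (rule 2).
/u/ — not in any rule's target class → [u].
/n/ (between /u/ and /u/) is in the target of rule 3 but the environment (before a labial or velar stop) is not met → [n].
/u/ stays [u].
/p/ stays [p].
/d/ (between /p/ and /o/): rule 1 targets it, but not word-finally → unchanged [d].
/o/ stays [o].
/d/ (between /o/ and /u/) fails the environment for rule 1, so it stays [d].
/u/ (between /d/ and /d/): no rule targets it → [u].
Rule 1 applies to /d/ (word-final: word-finally) → [t].

[veɾunupdodut]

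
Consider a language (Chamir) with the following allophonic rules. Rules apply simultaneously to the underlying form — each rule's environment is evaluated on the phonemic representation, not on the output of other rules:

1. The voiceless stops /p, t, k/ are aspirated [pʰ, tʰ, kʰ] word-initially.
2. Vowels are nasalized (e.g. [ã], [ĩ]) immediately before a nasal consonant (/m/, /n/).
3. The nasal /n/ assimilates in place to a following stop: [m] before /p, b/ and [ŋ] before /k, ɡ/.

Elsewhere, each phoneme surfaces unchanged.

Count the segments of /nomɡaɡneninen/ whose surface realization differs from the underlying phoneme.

Segments that undergo a rule: /o/ → [õ] (rule 2); /e/ → [ẽ] (rule 2); /i/ → [ĩ] (rule 2); /e/ → [ẽ] (rule 2).
All other segments surface unchanged.

4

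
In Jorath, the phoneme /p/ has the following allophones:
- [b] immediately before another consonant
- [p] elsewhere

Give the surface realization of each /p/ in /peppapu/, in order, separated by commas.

Occurrence 1 (position 1): no conditioning environment matches → elsewhere allophone [p].
Occurrence 2 (position 3): immediately before another consonant → [b].
Occurrence 3 (position 4): no conditioning environment matches → elsewhere allophone [p].
Occurrence 4 (position 6): no conditioning environment matches → elsewhere allophone [p].

[p], [b], [p], [p]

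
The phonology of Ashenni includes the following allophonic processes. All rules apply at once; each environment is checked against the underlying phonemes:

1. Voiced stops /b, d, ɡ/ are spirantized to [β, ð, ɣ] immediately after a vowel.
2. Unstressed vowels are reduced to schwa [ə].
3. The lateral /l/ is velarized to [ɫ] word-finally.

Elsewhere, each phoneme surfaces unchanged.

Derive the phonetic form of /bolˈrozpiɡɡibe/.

[bəlˈrozpəɣɡəβə]

/b/ — word-initial; rule 1 does not apply here → [b].
Rule 2 applies to /o/ (between /b/ and /l/: in an unstressed syllable) → [ə].
/l/ (between /o/ and /r/) is in the target of rule 3 but the environment (word-finally) is not met → [l].
/r/ (between /l/ and /o/) is unaffected → [r].
/o/ — between /r/ and /z/; rule 2 does not apply here → [o].
/z/ (between /o/ and /p/) is unaffected → [z].
/p/ (between /z/ and /i/) is unaffected → [p].
/i/ (between /p/ and /ɡ/): in an unstressed syllable, so rule 2 applies → [ə].
Rule 1 applies to /ɡ/ (between /i/ and /ɡ/: immediately after a vowel) → [ɣ].
/ɡ/ (between /ɡ/ and /i/): rule 1 targets it, but not immediately after a vowel → unchanged [ɡ].
/i/ (between /ɡ/ and /b/): in an unstressed syllable, so rule 2 applies → [ə].
/b/ (between /i/ and /e/) occurs immediately after a vowel → [β] by rule 1.
Rule 2 applies to /e/ (word-final: in an unstressed syllable) → [ə].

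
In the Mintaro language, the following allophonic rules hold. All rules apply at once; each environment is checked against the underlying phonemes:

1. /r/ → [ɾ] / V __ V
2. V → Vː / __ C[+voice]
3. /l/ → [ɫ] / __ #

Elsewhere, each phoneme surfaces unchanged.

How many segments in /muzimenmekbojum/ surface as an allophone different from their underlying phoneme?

Segments that undergo a rule: /u/ → [uː] (rule 2); /i/ → [iː] (rule 2); /e/ → [eː] (rule 2); /o/ → [oː] (rule 2); /u/ → [uː] (rule 2).
All other segments surface unchanged.

5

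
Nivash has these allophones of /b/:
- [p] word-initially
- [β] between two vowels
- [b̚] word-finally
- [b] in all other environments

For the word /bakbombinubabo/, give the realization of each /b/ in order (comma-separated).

[p], [b], [b], [β], [β]

Occurrence 1 (position 1): word-initially → [p].
Occurrence 2 (position 4): no conditioning environment matches → elsewhere allophone [b].
Occurrence 3 (position 7): no conditioning environment matches → elsewhere allophone [b].
Occurrence 4 (position 11): between two vowels → [β].
Occurrence 5 (position 13): between two vowels → [β].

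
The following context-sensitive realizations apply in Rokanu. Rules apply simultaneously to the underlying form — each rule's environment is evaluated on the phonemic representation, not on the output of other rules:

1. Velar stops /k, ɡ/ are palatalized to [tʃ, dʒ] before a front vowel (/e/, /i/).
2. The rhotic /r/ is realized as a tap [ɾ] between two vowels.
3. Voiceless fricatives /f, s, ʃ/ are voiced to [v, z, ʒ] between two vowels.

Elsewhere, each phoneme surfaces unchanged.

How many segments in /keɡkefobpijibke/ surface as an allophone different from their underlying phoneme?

Segments that undergo a rule: /k/ → [tʃ] (rule 1); /k/ → [tʃ] (rule 1); /f/ → [v] (rule 3); /k/ → [tʃ] (rule 1).
All other segments surface unchanged.

4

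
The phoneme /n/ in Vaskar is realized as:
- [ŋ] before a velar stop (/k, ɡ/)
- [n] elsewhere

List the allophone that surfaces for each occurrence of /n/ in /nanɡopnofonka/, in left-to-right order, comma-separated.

Occurrence 1 (position 1): no conditioning environment matches → elsewhere allophone [n].
Occurrence 2 (position 3): before a velar stop → [ŋ].
Occurrence 3 (position 7): no conditioning environment matches → elsewhere allophone [n].
Occurrence 4 (position 11): before a velar stop → [ŋ].

[n], [ŋ], [n], [ŋ]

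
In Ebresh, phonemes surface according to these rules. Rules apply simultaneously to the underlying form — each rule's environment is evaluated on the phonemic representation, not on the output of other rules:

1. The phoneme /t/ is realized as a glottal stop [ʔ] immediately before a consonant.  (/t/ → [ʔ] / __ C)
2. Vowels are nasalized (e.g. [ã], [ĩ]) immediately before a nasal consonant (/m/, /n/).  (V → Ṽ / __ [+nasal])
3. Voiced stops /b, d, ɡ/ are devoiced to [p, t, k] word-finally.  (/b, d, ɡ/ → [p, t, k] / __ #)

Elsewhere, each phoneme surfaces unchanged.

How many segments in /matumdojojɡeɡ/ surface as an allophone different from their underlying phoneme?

Segments that undergo a rule: /u/ → [ũ] (rule 2); /ɡ/ → [k] (rule 3).
All other segments surface unchanged.

2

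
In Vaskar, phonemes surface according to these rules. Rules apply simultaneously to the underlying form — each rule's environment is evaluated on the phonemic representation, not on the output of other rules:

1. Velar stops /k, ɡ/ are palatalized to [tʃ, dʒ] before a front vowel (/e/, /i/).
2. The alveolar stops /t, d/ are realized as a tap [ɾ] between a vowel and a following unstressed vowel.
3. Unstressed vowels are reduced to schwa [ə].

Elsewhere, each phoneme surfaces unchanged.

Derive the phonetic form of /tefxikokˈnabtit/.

/t/ — word-initial; rule 2 does not apply here → [t].
Rule 3 applies to /e/ (between /t/ and /f/: in an unstressed syllable) → [ə].
/i/ meets the environment for rule 3 (in an unstressed syllable) → [ə].
/k/ (between /i/ and /o/) is in the target of rule 1 but the environment (before a front vowel) is not met → [k].
/o/ (between /k/ and /k/): in an unstressed syllable, so rule 3 applies → [ə].
/k/ (between /o/ and /n/): rule 1 targets it, but not before a front vowel → unchanged [k].
/a/ (between /n/ and /b/): rule 3 targets it, but not in an unstressed syllable → unchanged [a].
/t/ (between /b/ and /i/): rule 2 targets it, but not between a vowel and a following unstressed vowel → unchanged [t].
/i/ — between /t/ and /t/, in an unstressed syllable — surfaces as [ə] (rule 3).
/t/ (word-final) fails the environment for rule 2, so it stays [t].

[təfxəkəkˈnabtət]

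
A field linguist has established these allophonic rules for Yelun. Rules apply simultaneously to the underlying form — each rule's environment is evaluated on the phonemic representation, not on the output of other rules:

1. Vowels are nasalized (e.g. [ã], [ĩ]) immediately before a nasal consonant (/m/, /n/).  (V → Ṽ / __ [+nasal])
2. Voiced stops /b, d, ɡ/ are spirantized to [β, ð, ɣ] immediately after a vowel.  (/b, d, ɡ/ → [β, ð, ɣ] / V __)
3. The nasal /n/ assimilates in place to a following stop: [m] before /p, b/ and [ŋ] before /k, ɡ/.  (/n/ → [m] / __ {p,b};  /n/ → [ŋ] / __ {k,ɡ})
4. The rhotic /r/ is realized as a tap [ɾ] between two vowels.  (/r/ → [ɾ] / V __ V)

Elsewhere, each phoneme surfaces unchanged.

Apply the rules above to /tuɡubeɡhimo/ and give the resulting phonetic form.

/u/ — between /t/ and /ɡ/; rule 1 does not apply here → [u].
/ɡ/ (between /u/ and /u/): immediately after a vowel, so rule 2 applies → [ɣ].
/u/ (between /ɡ/ and /b/) is in the target of rule 1 but the environment (before a nasal consonant) is not met → [u].
/b/ (between /u/ and /e/): immediately after a vowel, so rule 2 applies → [β].
/e/ (between /b/ and /ɡ/): rule 1 targets it, but not before a nasal consonant → unchanged [e].
/ɡ/ (between /e/ and /h/): immediately after a vowel, so rule 2 applies → [ɣ].
/i/ meets the environment for rule 1 (before a nasal consonant) → [ĩ].
/o/ (word-final) fails the environment for rule 1, so it stays [o].

[tuɣuβeɣhĩmo]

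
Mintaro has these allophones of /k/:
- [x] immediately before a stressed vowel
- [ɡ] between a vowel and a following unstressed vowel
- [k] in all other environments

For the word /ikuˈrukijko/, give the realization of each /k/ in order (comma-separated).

Occurrence 1 (position 2): between a vowel and a following unstressed vowel → [ɡ].
Occurrence 2 (position 6): between a vowel and a following unstressed vowel → [ɡ].
Occurrence 3 (position 9): no conditioning environment matches → elsewhere allophone [k].

[ɡ], [ɡ], [k]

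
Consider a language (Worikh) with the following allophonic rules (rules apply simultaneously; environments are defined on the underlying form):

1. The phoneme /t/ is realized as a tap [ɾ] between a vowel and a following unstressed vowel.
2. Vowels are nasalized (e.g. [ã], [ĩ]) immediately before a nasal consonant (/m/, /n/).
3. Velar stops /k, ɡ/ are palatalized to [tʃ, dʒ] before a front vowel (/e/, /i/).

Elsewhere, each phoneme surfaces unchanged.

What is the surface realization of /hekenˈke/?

/h/ (word-initial): no rule targets it → [h].
/e/ (between /h/ and /k/): rule 2 targets it, but not before a nasal consonant → unchanged [e].
/k/ — between /e/ and /e/, before a front vowel — surfaces as [tʃ] (rule 3).
/e/ — between /k/ and /n/, before a nasal consonant — surfaces as [ẽ] (rule 2).
/n/ (between /e/ and /k/) is unaffected → [n].
/k/ — between /n/ and /e/, before a front vowel — surfaces as [tʃ] (rule 3).
/e/ (word-final) is in the target of rule 2 but the environment (before a nasal consonant) is not met → [e].

[hetʃẽnˈtʃe]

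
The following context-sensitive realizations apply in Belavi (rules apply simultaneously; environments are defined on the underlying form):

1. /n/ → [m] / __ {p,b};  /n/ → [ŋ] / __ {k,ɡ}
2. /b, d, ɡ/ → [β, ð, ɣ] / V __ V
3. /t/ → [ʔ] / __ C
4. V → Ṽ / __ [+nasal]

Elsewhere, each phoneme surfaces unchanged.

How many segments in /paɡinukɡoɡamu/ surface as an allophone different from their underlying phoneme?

Segments that undergo a rule: /ɡ/ → [ɣ] (rule 2); /i/ → [ĩ] (rule 4); /ɡ/ → [ɣ] (rule 2); /a/ → [ã] (rule 4).
All other segments surface unchanged.

4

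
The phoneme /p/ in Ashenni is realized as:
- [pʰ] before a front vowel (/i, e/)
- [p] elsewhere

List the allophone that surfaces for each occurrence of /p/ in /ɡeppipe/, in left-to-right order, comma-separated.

[p], [pʰ], [pʰ]

Occurrence 1 (position 3): no conditioning environment matches → elsewhere allophone [p].
Occurrence 2 (position 4): before a front vowel (/i, e/) → [pʰ].
Occurrence 3 (position 6): before a front vowel (/i, e/) → [pʰ].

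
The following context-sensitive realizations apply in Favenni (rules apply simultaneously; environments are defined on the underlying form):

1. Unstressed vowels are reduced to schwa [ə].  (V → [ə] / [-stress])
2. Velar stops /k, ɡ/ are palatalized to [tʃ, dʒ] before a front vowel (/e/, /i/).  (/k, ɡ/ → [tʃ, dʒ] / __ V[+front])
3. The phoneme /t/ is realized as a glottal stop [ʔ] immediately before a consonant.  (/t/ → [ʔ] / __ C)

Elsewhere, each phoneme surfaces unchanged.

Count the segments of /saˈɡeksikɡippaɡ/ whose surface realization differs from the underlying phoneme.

6

Segments that undergo a rule: /a/ → [ə] (rule 1); /ɡ/ → [dʒ] (rule 2); /i/ → [ə] (rule 1); /ɡ/ → [dʒ] (rule 2); /i/ → [ə] (rule 1); /a/ → [ə] (rule 1).
All other segments surface unchanged.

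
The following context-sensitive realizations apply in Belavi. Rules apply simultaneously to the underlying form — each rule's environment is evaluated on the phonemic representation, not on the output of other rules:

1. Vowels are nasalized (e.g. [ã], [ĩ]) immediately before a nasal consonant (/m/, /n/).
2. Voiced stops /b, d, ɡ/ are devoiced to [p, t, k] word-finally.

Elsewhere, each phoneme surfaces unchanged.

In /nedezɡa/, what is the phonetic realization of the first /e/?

[e]

/e/ (between /n/ and /d/) fails the environment for rule 1, so it stays [e].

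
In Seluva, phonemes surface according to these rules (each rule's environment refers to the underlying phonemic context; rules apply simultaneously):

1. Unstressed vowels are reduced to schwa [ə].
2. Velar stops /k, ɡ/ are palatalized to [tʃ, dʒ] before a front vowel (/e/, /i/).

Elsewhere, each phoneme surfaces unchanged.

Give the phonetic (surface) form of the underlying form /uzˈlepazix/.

[əzˈlepəzəx]

/u/ — word-initial, in an unstressed syllable — surfaces as [ə] (rule 1).
/z/ — not in any rule's target class → [z].
/l/ stays [l].
/e/ — between /l/ and /p/; rule 1 does not apply here → [e].
/p/ (between /e/ and /a/) is unaffected → [p].
/a/ — between /p/ and /z/, in an unstressed syllable — surfaces as [ə] (rule 1).
/z/ stays [z].
/i/ (between /z/ and /x/): in an unstressed syllable, so rule 1 applies → [ə].
/x/ — not in any rule's target class → [x].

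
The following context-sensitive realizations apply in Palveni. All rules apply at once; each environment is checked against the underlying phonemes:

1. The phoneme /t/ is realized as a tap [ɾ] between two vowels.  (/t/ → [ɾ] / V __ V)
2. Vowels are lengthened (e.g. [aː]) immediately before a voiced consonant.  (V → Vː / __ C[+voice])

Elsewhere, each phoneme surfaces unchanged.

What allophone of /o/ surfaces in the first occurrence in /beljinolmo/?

[oː]

/o/ — between /n/ and /l/, before a voiced consonant — surfaces as [oː] (rule 2).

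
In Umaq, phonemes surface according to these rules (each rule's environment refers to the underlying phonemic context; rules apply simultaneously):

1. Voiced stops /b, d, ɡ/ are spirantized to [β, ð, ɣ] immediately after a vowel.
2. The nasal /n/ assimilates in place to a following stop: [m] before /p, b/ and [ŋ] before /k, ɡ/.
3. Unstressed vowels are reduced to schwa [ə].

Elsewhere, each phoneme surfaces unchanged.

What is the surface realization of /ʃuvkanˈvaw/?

/ʃ/ (word-initial) is unaffected → [ʃ].
/u/ meets the environment for rule 3 (in an unstressed syllable) → [ə].
/v/ stays [v].
/k/ (between /v/ and /a/) is unaffected → [k].
/a/ (between /k/ and /n/) occurs in an unstressed syllable → [ə] by rule 3.
/n/ — between /a/ and /v/; rule 2 does not apply here → [n].
/v/ stays [v].
/a/ (between /v/ and /w/): rule 3 targets it, but not in an unstressed syllable → unchanged [a].
/w/ stays [w].

[ʃəvkənˈvaw]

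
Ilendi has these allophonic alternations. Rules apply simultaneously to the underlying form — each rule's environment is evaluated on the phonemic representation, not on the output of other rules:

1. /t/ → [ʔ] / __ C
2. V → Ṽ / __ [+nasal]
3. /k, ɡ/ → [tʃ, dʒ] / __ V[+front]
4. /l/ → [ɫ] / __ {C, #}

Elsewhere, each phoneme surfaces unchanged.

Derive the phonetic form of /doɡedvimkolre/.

/d/ — not in any rule's target class → [d].
/o/ (between /d/ and /ɡ/): rule 2 targets it, but not before a nasal consonant → unchanged [o].
/ɡ/ (between /o/ and /e/) occurs before a front vowel → [dʒ] by rule 3.
/e/ (between /ɡ/ and /d/): rule 2 targets it, but not before a nasal consonant → unchanged [e].
/d/ stays [d].
/v/ stays [v].
/i/ (between /v/ and /m/): before a nasal consonant, so rule 2 applies → [ĩ].
/m/ stays [m].
/k/ — between /m/ and /o/; rule 3 does not apply here → [k].
/o/ (between /k/ and /l/) fails the environment for rule 2, so it stays [o].
/l/ (between /o/ and /r/) occurs word-finally or immediately before a consonant → [ɫ] by rule 4.
/r/ (between /l/ and /e/): no rule targets it → [r].
/e/ (word-final) is in the target of rule 2 but the environment (before a nasal consonant) is not met → [e].

[dodʒedvĩmkoɫre]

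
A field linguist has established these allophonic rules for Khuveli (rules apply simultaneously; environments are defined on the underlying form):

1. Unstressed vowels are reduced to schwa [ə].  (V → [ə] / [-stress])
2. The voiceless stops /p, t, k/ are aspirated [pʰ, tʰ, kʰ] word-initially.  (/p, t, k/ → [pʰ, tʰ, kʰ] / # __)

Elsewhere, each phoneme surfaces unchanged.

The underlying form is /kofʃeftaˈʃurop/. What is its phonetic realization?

/k/ (word-initial): word-initially, so rule 2 applies → [kʰ].
/o/ — between /k/ and /f/, in an unstressed syllable — surfaces as [ə] (rule 1).
/f/ (between /o/ and /ʃ/): no rule targets it → [f].
/ʃ/ (between /f/ and /e/) is unaffected → [ʃ].
/e/ (between /ʃ/ and /f/) occurs in an unstressed syllable → [ə] by rule 1.
/f/ stays [f].
/t/ (between /f/ and /a/): rule 2 targets it, but not word-initially → unchanged [t].
/a/ — between /t/ and /ʃ/, in an unstressed syllable — surfaces as [ə] (rule 1).
/ʃ/ (between /a/ and /u/): no rule targets it → [ʃ].
/u/ (between /ʃ/ and /r/) is in the target of rule 1 but the environment (in an unstressed syllable) is not met → [u].
/r/ (between /u/ and /o/): no rule targets it → [r].
/o/ (between /r/ and /p/) occurs in an unstressed syllable → [ə] by rule 1.
/p/ (word-final) fails the environment for rule 2, so it stays [p].

[kʰəfʃəftəˈʃurəp]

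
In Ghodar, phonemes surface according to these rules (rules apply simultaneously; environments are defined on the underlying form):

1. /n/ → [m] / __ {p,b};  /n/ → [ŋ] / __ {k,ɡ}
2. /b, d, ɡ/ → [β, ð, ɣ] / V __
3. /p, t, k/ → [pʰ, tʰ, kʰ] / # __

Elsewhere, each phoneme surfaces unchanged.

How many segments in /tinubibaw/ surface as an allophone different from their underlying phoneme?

Segments that undergo a rule: /t/ → [tʰ] (rule 3); /b/ → [β] (rule 2); /b/ → [β] (rule 2).
All other segments surface unchanged.

3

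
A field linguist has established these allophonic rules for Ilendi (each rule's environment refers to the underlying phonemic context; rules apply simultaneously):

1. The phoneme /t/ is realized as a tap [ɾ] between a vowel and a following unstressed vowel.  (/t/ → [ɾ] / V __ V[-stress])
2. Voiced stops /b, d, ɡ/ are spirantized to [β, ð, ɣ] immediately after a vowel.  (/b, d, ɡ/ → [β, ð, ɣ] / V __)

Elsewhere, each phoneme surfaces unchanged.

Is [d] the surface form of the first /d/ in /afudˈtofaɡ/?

No

/d/ meets the environment for rule 2 (immediately after a vowel) → [ð].
The actual realization is [ð], not [d].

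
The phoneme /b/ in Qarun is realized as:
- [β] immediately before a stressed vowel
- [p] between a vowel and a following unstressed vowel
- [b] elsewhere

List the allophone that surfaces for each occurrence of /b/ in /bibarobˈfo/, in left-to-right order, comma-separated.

Occurrence 1 (position 1): no conditioning environment matches → elsewhere allophone [b].
Occurrence 2 (position 3): between a vowel and a following unstressed vowel → [p].
Occurrence 3 (position 7): no conditioning environment matches → elsewhere allophone [b].

[b], [p], [b]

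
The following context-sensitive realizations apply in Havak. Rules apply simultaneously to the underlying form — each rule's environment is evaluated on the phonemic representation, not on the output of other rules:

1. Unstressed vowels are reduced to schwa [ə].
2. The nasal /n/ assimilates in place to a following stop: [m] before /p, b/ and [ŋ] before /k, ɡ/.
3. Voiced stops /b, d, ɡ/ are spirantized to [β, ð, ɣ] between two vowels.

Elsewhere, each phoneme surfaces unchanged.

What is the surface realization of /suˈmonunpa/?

[səˈmonəmpə]

Rule 1 applies to /u/ (between /s/ and /m/: in an unstressed syllable) → [ə].
/o/ (between /m/ and /n/): rule 1 targets it, but not in an unstressed syllable → unchanged [o].
/n/ — between /o/ and /u/; rule 2 does not apply here → [n].
Rule 1 applies to /u/ (between /n/ and /n/: in an unstressed syllable) → [ə].
Rule 2 applies to /n/ (between /u/ and /p/: before a labial or velar stop) → [m].
/a/ meets the environment for rule 1 (in an unstressed syllable) → [ə].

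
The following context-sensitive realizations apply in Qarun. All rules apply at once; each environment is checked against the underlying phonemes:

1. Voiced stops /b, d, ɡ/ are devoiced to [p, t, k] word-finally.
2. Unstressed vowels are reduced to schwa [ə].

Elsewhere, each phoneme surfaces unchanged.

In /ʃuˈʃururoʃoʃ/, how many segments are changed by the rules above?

Segments that undergo a rule: /u/ → [ə] (rule 2); /u/ → [ə] (rule 2); /o/ → [ə] (rule 2); /o/ → [ə] (rule 2).
All other segments surface unchanged.

4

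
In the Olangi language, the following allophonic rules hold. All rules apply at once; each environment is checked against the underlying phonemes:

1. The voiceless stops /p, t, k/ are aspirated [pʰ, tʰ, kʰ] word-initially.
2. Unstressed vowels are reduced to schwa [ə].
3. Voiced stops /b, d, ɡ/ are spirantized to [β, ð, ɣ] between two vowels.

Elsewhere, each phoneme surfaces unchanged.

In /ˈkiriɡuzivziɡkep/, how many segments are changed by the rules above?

Segments that undergo a rule: /k/ → [kʰ] (rule 1); /i/ → [ə] (rule 2); /ɡ/ → [ɣ] (rule 3); /u/ → [ə] (rule 2); /i/ → [ə] (rule 2); /i/ → [ə] (rule 2); /e/ → [ə] (rule 2).
All other segments surface unchanged.

7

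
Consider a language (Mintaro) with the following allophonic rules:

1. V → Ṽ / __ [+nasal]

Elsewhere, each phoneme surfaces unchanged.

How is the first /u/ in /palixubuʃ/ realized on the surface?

[u]

/u/ — between /x/ and /b/; rule 1 does not apply here → [u].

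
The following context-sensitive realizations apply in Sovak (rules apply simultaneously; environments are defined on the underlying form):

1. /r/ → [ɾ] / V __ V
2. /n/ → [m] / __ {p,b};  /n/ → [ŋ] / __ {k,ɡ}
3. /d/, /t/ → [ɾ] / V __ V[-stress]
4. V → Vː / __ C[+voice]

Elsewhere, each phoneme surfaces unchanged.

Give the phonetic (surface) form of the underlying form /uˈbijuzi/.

[uːˈbiːjuːzi]

/u/ — word-initial, before a voiced consonant — surfaces as [uː] (rule 4).
/b/ (between /u/ and /i/) is unaffected → [b].
Rule 4 applies to /i/ (between /b/ and /j/: before a voiced consonant) → [iː].
/j/ (between /i/ and /u/): no rule targets it → [j].
/u/ (between /j/ and /z/): before a voiced consonant, so rule 4 applies → [uː].
/z/ stays [z].
/i/ (word-final) fails the environment for rule 4, so it stays [i].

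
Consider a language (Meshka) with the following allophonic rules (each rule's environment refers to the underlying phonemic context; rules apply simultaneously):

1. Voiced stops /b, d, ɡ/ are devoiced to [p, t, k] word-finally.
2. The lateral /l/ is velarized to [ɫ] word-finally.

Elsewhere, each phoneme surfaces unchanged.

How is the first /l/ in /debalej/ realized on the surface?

/l/ (between /a/ and /e/) fails the environment for rule 2, so it stays [l].

[l]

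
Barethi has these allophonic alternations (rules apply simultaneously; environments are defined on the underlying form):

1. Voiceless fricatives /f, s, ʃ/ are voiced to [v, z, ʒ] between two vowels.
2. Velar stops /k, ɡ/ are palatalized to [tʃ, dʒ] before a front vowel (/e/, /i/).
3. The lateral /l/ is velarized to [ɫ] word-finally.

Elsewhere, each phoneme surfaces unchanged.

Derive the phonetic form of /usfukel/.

/u/ — not in any rule's target class → [u].
/s/ (between /u/ and /f/): rule 1 targets it, but not between two vowels → unchanged [s].
/f/ (between /s/ and /u/) fails the environment for rule 1, so it stays [f].
/u/ — not in any rule's target class → [u].
/k/ (between /u/ and /e/): before a front vowel, so rule 2 applies → [tʃ].
/e/ (between /k/ and /l/) is unaffected → [e].
/l/ (word-final): word-finally, so rule 3 applies → [ɫ].

[usfutʃeɫ]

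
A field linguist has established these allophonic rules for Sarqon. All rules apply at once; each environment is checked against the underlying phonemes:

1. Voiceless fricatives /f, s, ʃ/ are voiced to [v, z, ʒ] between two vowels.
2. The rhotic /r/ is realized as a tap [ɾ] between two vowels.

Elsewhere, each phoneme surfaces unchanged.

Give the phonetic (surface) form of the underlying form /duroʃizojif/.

[duɾoʒizojif]

/r/ — between /u/ and /o/, between two vowels — surfaces as [ɾ] (rule 2).
/ʃ/ meets the environment for rule 1 (between two vowels) → [ʒ].
/f/ (word-final): rule 1 targets it, but not between two vowels → unchanged [f].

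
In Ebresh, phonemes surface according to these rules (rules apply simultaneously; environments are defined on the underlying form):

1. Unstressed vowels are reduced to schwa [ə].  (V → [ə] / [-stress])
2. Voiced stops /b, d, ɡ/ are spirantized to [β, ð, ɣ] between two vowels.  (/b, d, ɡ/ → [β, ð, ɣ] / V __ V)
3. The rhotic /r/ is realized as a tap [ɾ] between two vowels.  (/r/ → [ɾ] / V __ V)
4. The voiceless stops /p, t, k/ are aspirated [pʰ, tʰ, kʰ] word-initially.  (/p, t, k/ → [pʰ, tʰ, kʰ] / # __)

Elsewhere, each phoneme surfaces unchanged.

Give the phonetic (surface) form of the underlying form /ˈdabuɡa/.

[ˈdaβəɣə]

/d/ (word-initial) fails the environment for rule 2, so it stays [d].
/a/ (between /d/ and /b/) is in the target of rule 1 but the environment (in an unstressed syllable) is not met → [a].
/b/ (between /a/ and /u/) occurs between two vowels → [β] by rule 2.
/u/ — between /b/ and /ɡ/, in an unstressed syllable — surfaces as [ə] (rule 1).
/ɡ/ (between /u/ and /a/): between two vowels, so rule 2 applies → [ɣ].
Rule 1 applies to /a/ (word-final: in an unstressed syllable) → [ə].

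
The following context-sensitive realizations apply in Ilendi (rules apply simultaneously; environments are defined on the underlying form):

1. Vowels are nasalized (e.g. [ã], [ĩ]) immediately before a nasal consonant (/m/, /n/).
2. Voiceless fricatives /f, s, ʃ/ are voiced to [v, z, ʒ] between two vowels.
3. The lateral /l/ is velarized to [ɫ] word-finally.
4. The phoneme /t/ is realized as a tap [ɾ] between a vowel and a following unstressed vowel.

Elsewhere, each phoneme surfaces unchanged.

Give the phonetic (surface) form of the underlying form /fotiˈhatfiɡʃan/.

[foɾiˈhatfiɡʃãn]

/f/ — word-initial; rule 2 does not apply here → [f].
/o/ (between /f/ and /t/): rule 1 targets it, but not before a nasal consonant → unchanged [o].
Rule 4 applies to /t/ (between /o/ and /i/: between a vowel and a following unstressed vowel) → [ɾ].
/i/ (between /t/ and /h/) is in the target of rule 1 but the environment (before a nasal consonant) is not met → [i].
/h/ (between /i/ and /a/): no rule targets it → [h].
/a/ (between /h/ and /t/) is in the target of rule 1 but the environment (before a nasal consonant) is not met → [a].
/t/ (between /a/ and /f/): rule 4 targets it, but not between a vowel and a following unstressed vowel → unchanged [t].
/f/ (between /t/ and /i/) is in the target of rule 2 but the environment (between two vowels) is not met → [f].
/i/ (between /f/ and /ɡ/) fails the environment for rule 1, so it stays [i].
/ɡ/ — not in any rule's target class → [ɡ].
/ʃ/ (between /ɡ/ and /a/) is in the target of rule 2 but the environment (between two vowels) is not met → [ʃ].
Rule 1 applies to /a/ (between /ʃ/ and /n/: before a nasal consonant) → [ã].
/n/ — not in any rule's target class → [n].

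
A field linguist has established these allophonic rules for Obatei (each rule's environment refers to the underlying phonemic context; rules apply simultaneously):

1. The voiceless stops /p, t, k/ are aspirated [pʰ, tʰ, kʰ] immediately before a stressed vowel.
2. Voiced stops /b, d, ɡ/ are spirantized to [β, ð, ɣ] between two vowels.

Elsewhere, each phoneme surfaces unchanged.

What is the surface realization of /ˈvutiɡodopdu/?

/v/ stays [v].
/u/ (between /v/ and /t/): no rule targets it → [u].
/t/ (between /u/ and /i/) is in the target of rule 1 but the environment (immediately before a stressed vowel) is not met → [t].
/i/ stays [i].
/ɡ/ meets the environment for rule 2 (between two vowels) → [ɣ].
/o/ (between /ɡ/ and /d/): no rule targets it → [o].
/d/ — between /o/ and /o/, between two vowels — surfaces as [ð] (rule 2).
/o/ — not in any rule's target class → [o].
/p/ — between /o/ and /d/; rule 1 does not apply here → [p].
/d/ (between /p/ and /u/) fails the environment for rule 2, so it stays [d].
/u/ (word-final): no rule targets it → [u].

[ˈvutiɣoðopdu]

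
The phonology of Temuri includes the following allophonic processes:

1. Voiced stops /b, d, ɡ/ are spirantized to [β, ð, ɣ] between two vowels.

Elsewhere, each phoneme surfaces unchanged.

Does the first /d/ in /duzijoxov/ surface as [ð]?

No

/d/ — word-initial; rule 1 does not apply here → [d].
The actual realization is [d], not [ð].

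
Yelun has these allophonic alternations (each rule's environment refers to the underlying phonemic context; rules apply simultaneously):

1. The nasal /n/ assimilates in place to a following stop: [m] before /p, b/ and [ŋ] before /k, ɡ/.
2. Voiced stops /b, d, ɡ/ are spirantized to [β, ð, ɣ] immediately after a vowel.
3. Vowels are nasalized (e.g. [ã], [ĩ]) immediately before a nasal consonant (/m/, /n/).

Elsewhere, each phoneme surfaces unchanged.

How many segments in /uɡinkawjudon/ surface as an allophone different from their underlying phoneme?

5

Segments that undergo a rule: /ɡ/ → [ɣ] (rule 2); /i/ → [ĩ] (rule 3); /n/ → [ŋ] (rule 1); /d/ → [ð] (rule 2); /o/ → [õ] (rule 3).
All other segments surface unchanged.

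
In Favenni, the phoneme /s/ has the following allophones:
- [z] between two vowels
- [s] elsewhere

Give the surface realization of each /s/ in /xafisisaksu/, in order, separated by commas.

[z], [z], [s]

Occurrence 1 (position 5): between two vowels → [z].
Occurrence 2 (position 7): between two vowels → [z].
Occurrence 3 (position 10): no conditioning environment matches → elsewhere allophone [s].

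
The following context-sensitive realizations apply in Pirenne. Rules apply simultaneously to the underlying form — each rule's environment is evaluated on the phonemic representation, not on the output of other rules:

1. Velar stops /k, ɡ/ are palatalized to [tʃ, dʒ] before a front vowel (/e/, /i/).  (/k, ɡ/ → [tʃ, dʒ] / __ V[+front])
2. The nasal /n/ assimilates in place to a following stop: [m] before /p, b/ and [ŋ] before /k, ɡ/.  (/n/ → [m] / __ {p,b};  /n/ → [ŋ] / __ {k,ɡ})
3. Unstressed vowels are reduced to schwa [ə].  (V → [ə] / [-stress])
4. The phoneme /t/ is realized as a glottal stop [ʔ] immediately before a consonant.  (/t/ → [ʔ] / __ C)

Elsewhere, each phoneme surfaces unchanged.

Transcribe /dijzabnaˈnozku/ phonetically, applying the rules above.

/d/ (word-initial) is unaffected → [d].
Rule 3 applies to /i/ (between /d/ and /j/: in an unstressed syllable) → [ə].
/j/ stays [j].
/z/ (between /j/ and /a/) is unaffected → [z].
/a/ (between /z/ and /b/): in an unstressed syllable, so rule 3 applies → [ə].
/b/ stays [b].
/n/ (between /b/ and /a/) fails the environment for rule 2, so it stays [n].
/a/ — between /n/ and /n/, in an unstressed syllable — surfaces as [ə] (rule 3).
/n/ (between /a/ and /o/): rule 2 targets it, but not before a labial or velar stop → unchanged [n].
/o/ (between /n/ and /z/) fails the environment for rule 3, so it stays [o].
/z/ stays [z].
/k/ (between /z/ and /u/) fails the environment for rule 1, so it stays [k].
/u/ (word-final): in an unstressed syllable, so rule 3 applies → [ə].

[dəjzəbnəˈnozkə]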